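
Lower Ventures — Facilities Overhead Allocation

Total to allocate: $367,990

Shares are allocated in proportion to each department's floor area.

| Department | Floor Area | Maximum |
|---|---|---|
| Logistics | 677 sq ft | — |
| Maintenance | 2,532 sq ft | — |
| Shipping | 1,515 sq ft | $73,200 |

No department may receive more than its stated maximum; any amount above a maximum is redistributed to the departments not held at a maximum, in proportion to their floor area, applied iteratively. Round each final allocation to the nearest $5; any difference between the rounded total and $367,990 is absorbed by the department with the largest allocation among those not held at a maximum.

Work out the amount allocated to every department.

Sum of floor area: 4,724.
Pro-rata shares before constraints: Logistics 52,736.92; Maintenance 197,237.65; Shipping 118,015.42.
Held at cap: Shipping ($73,200); remaining pool $294,790 reallocated over remaining floor area 3,209.
Remaining shares: Logistics 62,191.60 → $62,190; Maintenance 232,598.40 → $232,600.

Logistics: $62,190 · Maintenance: $232,600 · Shipping: $73,200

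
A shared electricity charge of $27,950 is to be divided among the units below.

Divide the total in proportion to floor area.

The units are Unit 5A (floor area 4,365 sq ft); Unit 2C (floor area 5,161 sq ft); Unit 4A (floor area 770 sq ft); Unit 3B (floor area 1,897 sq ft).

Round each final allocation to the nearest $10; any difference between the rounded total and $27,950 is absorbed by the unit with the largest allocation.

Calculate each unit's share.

Unit 5A: $10,010 · Unit 2C: $11,820 · Unit 4A: $1,770 · Unit 3B: $4,350

Total floor area = 12,193.
Unrounded shares: Unit 5A 4,365/12,193 × $27,950 = 10,005.88; Unit 2C 5,161/12,193 × $27,950 = 11,830.55; Unit 4A 770/12,193 × $27,950 = 1,765.07; Unit 3B 1,897/12,193 × $27,950 = 4,348.49.
At nearest $10: Unit 5A $10,010; Unit 2C $11,830; Unit 4A $1,770; Unit 3B $4,350. Sum = $27,960.
Difference $27,950 − $27,960 = −$10 applied to largest allocation (Unit 2C): Unit 2C becomes $11,820.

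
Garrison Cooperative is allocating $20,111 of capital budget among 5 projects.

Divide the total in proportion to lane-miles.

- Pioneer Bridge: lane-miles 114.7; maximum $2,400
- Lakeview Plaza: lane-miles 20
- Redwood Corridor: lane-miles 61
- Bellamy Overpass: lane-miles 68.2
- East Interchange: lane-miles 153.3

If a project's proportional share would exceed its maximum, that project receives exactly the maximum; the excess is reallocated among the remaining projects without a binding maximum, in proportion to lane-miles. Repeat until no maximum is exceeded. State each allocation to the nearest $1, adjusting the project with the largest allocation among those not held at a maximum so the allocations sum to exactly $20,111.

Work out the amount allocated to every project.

Combined lane-miles = 417.2.
Proportional shares (ignoring caps): Pioneer Bridge 5,529.08; Lakeview Plaza 964.09; Redwood Corridor 2,940.49; Bellamy Overpass 3,287.56; East Interchange 7,389.78.
Capped: Pioneer Bridge ($2,400); balance $17,711 reallocated over remaining lane-miles 302.5.
Remaining shares: Lakeview Plaza 1,170.98 → $1,171; Redwood Corridor 3,571.47 → $3,571; Bellamy Overpass 3,993.03 → $3,993; East Interchange 8,975.52 → $8,976.

Pioneer Bridge: $2,400 · Lakeview Plaza: $1,171 · Redwood Corridor: $3,571 · Bellamy Overpass: $3,993 · East Interchange: $8,976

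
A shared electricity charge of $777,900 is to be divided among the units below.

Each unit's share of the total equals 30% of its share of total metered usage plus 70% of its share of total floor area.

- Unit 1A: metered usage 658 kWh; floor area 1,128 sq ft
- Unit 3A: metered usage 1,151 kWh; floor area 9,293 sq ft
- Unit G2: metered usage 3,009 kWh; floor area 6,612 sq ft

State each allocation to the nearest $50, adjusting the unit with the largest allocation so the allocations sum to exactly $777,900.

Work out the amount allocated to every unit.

Metered usage total 4,818; floor area total 17,033.
Combined weights (30% metered usage + 70% floor area): Unit 1A 0.0873; Unit 3A 0.4536; Unit G2 0.4591.
Pro-rata amounts: Unit 1A 67,932.78; Unit 3A 352,840.14; Unit G2 357,127.08.
At nearest $50: Unit 1A $67,950; Unit 3A $352,850; Unit G2 $357,150. Sum = $777,950.
Difference $777,900 − $777,950 = −$50 applied to largest allocation (Unit G2): Unit G2 becomes $357,100.

Unit 1A: $67,950 · Unit 3A: $352,850 · Unit G2: $357,100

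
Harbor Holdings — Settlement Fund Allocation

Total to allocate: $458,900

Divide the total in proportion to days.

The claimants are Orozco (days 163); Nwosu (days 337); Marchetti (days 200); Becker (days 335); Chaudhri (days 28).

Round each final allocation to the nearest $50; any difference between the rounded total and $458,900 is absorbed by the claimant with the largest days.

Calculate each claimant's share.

Orozco: $70,350 · Nwosu: $145,500 · Marchetti: $86,350 · Becker: $144,600 · Chaudhri: $12,100

Combined days = 163 + 337 + 200 + 335 + 28 = 1,063.
Proportional shares: Orozco 70,367.54; Nwosu 145,483.82; Marchetti 86,340.55; Becker 144,620.41; Chaudhri 12,087.68.
Rounded to nearest $50: Orozco $70,350; Nwosu $145,500; Marchetti $86,350; Becker $144,600; Chaudhri $12,100. Sum = $458,900.
Rounded total matches; no reconciliation needed.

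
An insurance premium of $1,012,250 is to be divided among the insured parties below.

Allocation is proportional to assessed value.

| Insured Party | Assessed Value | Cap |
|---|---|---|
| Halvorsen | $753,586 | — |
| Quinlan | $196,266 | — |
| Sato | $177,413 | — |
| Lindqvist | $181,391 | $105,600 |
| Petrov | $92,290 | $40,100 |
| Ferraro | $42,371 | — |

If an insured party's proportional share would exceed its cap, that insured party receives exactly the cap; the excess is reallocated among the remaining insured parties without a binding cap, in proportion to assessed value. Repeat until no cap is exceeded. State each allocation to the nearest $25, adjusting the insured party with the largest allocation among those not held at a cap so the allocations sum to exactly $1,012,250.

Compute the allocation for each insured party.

Combined assessed value = 1,443,317.
Unconstrained shares: Halvorsen 528,516.90; Quinlan 137,648.39; Sato 124,426.10; Lindqvist 127,216.02; Petrov 64,726.29; Ferraro 29,716.30.
Cap binds for Lindqvist ($105,600), Petrov ($40,100); remaining pool $866,550 reallocated over remaining assessed value 1,169,636.
Shares after redistribution: Halvorsen 558,310.40 → $558,300; Quinlan 145,407.89 → $145,400; Sato 131,440.24 → $131,450; Ferraro 31,391.47 → $31,400.

Halvorsen: $558,300; Quinlan: $145,400; Sato: $131,450; Lindqvist: $105,600; Petrov: $40,100; Ferraro: $31,400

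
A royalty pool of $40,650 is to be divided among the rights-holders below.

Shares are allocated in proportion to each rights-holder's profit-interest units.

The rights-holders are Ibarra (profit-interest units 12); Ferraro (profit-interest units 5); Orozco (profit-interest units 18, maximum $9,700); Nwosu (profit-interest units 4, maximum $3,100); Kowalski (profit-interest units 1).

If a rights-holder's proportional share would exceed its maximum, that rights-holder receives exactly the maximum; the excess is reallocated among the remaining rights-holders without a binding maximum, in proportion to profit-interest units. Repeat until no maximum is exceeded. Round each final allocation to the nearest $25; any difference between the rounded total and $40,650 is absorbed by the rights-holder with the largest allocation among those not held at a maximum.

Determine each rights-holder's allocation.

Total profit-interest units = 40.
Pro-rata shares before constraints: Ibarra 12,195.00; Ferraro 5,081.25; Orozco 18,292.50; Nwosu 4,065.00; Kowalski 1,016.25.
Held at cap: Orozco ($9,700), Nwosu ($3,100); balance $27,850 reallocated over remaining profit-interest units 18.
Remaining shares: Ibarra 18,566.67 → $18,575; Ferraro 7,736.11 → $7,725; Kowalski 1,547.22 → $1,550.

Ibarra: $18,575 | Ferraro: $7,725 | Orozco: $9,700 | Nwosu: $3,100 | Kowalski: $1,550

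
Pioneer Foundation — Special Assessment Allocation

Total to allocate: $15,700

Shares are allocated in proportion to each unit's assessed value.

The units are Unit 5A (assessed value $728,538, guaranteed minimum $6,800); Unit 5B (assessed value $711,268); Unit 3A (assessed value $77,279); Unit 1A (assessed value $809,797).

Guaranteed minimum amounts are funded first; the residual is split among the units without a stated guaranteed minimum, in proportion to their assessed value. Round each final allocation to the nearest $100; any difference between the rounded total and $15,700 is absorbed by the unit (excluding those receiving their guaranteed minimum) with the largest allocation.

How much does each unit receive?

Unit 5A: $6,800; Unit 5B: $4,000; Unit 3A: $400; Unit 1A: $4,500

Guaranteed amounts: Unit 5A $6,800. Residual $8,900.
Residual split over remaining assessed value 1,598,344: Unit 5B 3,960.53 → $4,000; Unit 3A 430.31 → $400; Unit 1A 4,509.16 → $4,500.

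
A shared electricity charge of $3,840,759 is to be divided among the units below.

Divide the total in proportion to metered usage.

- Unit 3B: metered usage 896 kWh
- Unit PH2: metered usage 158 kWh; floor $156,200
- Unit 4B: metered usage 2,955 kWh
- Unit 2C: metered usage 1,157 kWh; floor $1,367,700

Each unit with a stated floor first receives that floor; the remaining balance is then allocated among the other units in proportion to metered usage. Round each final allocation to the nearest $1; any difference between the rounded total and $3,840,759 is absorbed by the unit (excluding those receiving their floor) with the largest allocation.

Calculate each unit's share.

Minimums first: Unit PH2 $156,200; Unit 2C $1,367,700. Remaining pool $2,316,859.
Remaining pool split over remaining metered usage 3,851: Unit 3B 539,056.26 → $539,056; Unit 4B 1,777,802.74 → $1,777,803.

Unit 3B: $539,056 | Unit PH2: $156,200 | Unit 4B: $1,777,803 | Unit 2C: $1,367,700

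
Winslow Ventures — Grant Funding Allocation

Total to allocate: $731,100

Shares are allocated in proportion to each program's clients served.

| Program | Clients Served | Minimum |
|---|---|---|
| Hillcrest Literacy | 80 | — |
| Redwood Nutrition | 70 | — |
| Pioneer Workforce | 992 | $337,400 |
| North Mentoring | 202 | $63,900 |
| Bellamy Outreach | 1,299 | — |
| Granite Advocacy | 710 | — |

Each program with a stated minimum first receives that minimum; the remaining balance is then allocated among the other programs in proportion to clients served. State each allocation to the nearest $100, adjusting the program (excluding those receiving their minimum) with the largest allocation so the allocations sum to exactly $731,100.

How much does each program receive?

Hillcrest Literacy: $12,200; Redwood Nutrition: $10,700; Pioneer Workforce: $337,400; North Mentoring: $63,900; Bellamy Outreach: $198,400; Granite Advocacy: $108,500

Fund the minimums — Pioneer Workforce $337,400; North Mentoring $63,900. Residual $329,800.
Residual split over remaining clients served 2,159: Hillcrest Literacy 12,220.47 → $12,200; Redwood Nutrition 10,692.91 → $10,700; Bellamy Outreach 198,429.92 → $198,400; Granite Advocacy 108,456.69 → $108,500.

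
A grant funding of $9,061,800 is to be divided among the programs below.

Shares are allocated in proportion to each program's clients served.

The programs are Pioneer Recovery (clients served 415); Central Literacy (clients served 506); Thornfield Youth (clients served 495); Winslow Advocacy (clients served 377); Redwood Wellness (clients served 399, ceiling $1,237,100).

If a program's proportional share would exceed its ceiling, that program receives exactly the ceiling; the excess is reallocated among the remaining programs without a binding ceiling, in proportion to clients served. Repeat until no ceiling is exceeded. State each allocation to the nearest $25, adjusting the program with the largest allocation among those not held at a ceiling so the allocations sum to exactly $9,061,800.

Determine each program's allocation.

Pioneer Recovery: $1,811,075 | Central Literacy: $2,208,175 | Thornfield Youth: $2,160,200 | Winslow Advocacy: $1,645,250 | Redwood Wellness: $1,237,100

Combined clients served = 2,192.
Pro-rata shares before constraints: Pioneer Recovery 1,715,623.63; Central Literacy 2,091,820.62; Thornfield Youth 2,046,346.26; Winslow Advocacy 1,558,530.38; Redwood Wellness 1,649,479.11.
Cap binds for Redwood Wellness ($1,237,100); balance $7,824,700 reallocated over remaining clients served 1,793.
Shares after redistribution: Pioneer Recovery 1,811,071.11 → $1,811,075; Central Literacy 2,208,197.55 → $2,208,200; Thornfield Youth 2,160,193.25 → $2,160,200; Winslow Advocacy 1,645,238.09 → $1,645,250.
Rounding difference −$25 applied to Central Literacy → $2,208,175.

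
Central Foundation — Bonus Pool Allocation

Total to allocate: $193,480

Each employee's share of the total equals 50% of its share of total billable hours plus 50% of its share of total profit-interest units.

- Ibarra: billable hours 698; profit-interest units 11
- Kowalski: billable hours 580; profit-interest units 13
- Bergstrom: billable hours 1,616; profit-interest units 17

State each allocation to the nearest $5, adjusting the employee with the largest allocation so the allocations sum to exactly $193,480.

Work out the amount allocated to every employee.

Totals — billable hours 2,894, profit-interest units 41.
Composite weights (50% billable hours + 50% profit-interest units): Ibarra 0.2547; Kowalski 0.2587; Bergstrom 0.4865.
Raw shares: Ibarra 49,287.23; Kowalski 50,061.77; Bergstrom 94,131.00.
After rounding ($5): Ibarra $49,285; Kowalski $50,060; Bergstrom $94,130. Sum = $193,475.
Difference $193,480 − $193,475 = +$5 applied to largest allocation (Bergstrom): Bergstrom becomes $94,135.

Ibarra: $49,285 · Kowalski: $50,060 · Bergstrom: $94,135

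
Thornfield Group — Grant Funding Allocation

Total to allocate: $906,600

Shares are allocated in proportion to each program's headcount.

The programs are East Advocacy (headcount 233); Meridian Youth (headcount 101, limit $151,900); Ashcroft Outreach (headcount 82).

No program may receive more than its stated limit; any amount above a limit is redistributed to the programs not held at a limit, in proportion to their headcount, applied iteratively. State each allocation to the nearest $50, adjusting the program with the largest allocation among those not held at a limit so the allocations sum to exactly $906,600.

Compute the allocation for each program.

Total headcount = 416.
Unconstrained shares: East Advocacy 507,783.17; Meridian Youth 220,112.02; Ashcroft Outreach 178,704.81.
Capped: Meridian Youth ($151,900); remaining pool $754,700 reallocated over remaining headcount 315.
Remaining shares: East Advocacy 558,238.41 → $558,250; Ashcroft Outreach 196,461.59 → $196,450.

East Advocacy: $558,250; Meridian Youth: $151,900; Ashcroft Outreach: $196,450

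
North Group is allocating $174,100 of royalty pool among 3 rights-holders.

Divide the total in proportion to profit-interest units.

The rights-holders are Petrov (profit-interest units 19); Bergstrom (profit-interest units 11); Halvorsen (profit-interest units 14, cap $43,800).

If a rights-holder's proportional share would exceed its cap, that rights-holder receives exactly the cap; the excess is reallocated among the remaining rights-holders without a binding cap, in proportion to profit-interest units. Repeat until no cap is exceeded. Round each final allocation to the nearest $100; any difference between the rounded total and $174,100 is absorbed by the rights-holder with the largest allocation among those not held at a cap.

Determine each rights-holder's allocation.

Petrov: $82,500 | Bergstrom: $47,800 | Halvorsen: $43,800

Profit-interest units total: 44.
Pro-rata shares before constraints: Petrov 75,179.55; Bergstrom 43,525.00; Halvorsen 55,395.45.
Capped: Halvorsen ($43,800); remaining pool $130,300 reallocated over remaining profit-interest units 30.
Remaining shares: Petrov 82,523.33 → $82,500; Bergstrom 47,776.67 → $47,800.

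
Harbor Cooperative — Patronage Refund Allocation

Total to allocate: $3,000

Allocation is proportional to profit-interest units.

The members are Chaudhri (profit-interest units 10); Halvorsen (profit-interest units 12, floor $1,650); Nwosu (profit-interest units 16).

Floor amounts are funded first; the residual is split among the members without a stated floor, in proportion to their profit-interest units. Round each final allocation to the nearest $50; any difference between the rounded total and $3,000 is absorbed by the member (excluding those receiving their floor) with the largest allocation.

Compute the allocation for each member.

Chaudhri: $500 | Halvorsen: $1,650 | Nwosu: $850

Minimums first: Halvorsen $1,650. Remaining pool $1,350.
Remaining pool split over remaining profit-interest units 26: Chaudhri 519.23 → $500; Nwosu 830.77 → $850.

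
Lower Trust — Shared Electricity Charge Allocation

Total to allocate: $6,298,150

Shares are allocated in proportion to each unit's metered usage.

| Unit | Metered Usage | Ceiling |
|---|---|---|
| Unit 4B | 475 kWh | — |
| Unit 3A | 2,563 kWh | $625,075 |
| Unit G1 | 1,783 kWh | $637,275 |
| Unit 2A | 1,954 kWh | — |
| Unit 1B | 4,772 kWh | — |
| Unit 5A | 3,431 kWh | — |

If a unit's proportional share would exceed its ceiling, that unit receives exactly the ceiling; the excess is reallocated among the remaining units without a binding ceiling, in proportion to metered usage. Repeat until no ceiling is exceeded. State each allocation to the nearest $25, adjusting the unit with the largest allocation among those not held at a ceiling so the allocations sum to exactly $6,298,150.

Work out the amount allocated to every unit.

Combined metered usage = 14,978.
Pro-rata shares before constraints: Unit 4B 199,734.36; Unit 3A 1,077,724.56; Unit G1 749,739.71; Unit 2A 821,644.08; Unit 1B 2,006,594.46; Unit 5A 1,442,712.82.
Held at cap: Unit 3A ($625,075), Unit G1 ($637,275); balance $5,035,800 reallocated over remaining metered usage 10,632.
Redistributed shares: Unit 4B 224,981.66 → $224,975; Unit 2A 925,503.50 → $925,500; Unit 1B 2,260,236.79 → $2,260,225; Unit 5A 1,625,078.05 → $1,625,075.
Rounding difference +$25 applied to Unit 1B → $2,260,250.

Unit 4B: $224,975 | Unit 3A: $625,075 | Unit G1: $637,275 | Unit 2A: $925,500 | Unit 1B: $2,260,250 | Unit 5A: $1,625,075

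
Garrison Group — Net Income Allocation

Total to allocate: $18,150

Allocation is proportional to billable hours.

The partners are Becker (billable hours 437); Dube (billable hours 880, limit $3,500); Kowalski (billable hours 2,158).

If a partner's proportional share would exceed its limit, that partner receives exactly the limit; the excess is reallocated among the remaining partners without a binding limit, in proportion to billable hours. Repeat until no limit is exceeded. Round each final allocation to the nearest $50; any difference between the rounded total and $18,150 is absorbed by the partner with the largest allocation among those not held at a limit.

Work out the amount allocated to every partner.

Becker: $2,450 · Dube: $3,500 · Kowalski: $12,200

Combined billable hours = 3,475.
Unconstrained shares: Becker 2,282.46; Dube 4,596.26; Kowalski 11,271.28.
Capped: Dube ($3,500); balance $14,650 reallocated over remaining billable hours 2,595.
Shares after redistribution: Becker 2,467.07 → $2,450; Kowalski 12,182.93 → $12,200.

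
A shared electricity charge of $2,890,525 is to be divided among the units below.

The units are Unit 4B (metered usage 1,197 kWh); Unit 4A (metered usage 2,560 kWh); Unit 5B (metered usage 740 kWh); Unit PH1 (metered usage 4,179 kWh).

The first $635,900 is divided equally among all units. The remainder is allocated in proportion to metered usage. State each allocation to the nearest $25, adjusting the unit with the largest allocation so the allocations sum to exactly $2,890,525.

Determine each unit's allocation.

Equal tier: $635,900 ÷ 4 = $158,975 apiece.
Remainder $2,254,625 by metered usage (total 8,676): Unit 4B 311,063.41 → $311,075; Unit 4A 665,265.10 → $665,275; Unit 5B 192,303.19 → $192,300; Unit PH1 1,085,993.30 → $1,086,000.
Rounding difference −$25 on remainder applied to Unit PH1.
Totals: Unit 4B $158,975 + $311,075 = $470,050; Unit 4A $158,975 + $665,275 = $824,250; Unit 5B $158,975 + $192,300 = $351,275; Unit PH1 $158,975 + $1,085,975 = $1,244,950.

Unit 4B: $470,050 | Unit 4A: $824,250 | Unit 5B: $351,275 | Unit PH1: $1,244,950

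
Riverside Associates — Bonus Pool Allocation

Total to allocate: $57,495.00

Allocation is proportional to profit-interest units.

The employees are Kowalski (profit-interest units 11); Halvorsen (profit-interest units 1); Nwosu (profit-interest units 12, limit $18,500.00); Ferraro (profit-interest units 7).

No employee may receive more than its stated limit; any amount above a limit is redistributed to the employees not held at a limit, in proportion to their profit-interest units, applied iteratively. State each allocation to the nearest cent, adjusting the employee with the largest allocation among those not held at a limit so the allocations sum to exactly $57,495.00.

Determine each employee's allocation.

Kowalski: $22,576.05 | Halvorsen: $2,052.37 | Nwosu: $18,500.00 | Ferraro: $14,366.58

Combined profit-interest units = 31.
Proportional shares (ignoring caps): Kowalski 20,401.4516; Halvorsen 1,854.6774; Nwosu 22,256.1290; Ferraro 12,982.7419.
Cap binds for Nwosu ($18,500.00); remaining pool $38,995.00 reallocated over remaining profit-interest units 19.
Remaining shares: Kowalski 22,576.0526 → $22,576.05; Halvorsen 2,052.3684 → $2,052.37; Ferraro 14,366.5789 → $14,366.58.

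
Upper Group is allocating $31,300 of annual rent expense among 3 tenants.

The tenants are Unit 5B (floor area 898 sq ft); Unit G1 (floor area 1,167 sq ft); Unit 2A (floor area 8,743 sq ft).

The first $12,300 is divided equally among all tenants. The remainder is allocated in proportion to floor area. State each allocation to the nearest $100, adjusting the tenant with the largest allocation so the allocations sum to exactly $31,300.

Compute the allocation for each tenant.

Equal tier: $12,300 ÷ 3 = $4,100 apiece.
Remainder $19,000 by floor area (total 10,808): Unit 5B 1,578.65 → $1,600; Unit G1 2,051.54 → $2,100; Unit 2A 15,369.82 → $15,400.
Rounding difference −$100 on remainder applied to Unit 2A.
Totals: Unit 5B $4,100 + $1,600 = $5,700; Unit G1 $4,100 + $2,100 = $6,200; Unit 2A $4,100 + $15,300 = $19,400.

Unit 5B: $5,700 · Unit G1: $6,200 · Unit 2A: $19,400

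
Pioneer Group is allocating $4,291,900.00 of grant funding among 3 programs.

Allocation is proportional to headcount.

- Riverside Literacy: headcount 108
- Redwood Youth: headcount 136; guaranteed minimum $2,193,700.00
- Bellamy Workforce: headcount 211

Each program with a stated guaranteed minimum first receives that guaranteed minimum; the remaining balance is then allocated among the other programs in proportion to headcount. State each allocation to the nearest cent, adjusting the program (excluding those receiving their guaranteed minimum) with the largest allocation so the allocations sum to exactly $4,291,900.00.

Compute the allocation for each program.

Fund the minimums — Redwood Youth $2,193,700.00. Remaining pool $2,098,200.00.
Remaining pool split over remaining headcount 319: Riverside Literacy 710,362.3824 → $710,362.38; Bellamy Workforce 1,387,837.6176 → $1,387,837.62.

Riverside Literacy: $710,362.38 | Redwood Youth: $2,193,700.00 | Bellamy Workforce: $1,387,837.62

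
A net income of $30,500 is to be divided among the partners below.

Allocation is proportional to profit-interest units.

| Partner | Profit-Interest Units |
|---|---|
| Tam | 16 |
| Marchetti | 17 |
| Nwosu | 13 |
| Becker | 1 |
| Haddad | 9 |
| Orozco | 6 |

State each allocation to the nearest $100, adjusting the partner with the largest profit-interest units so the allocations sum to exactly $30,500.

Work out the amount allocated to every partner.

Tam: $7,900; Marchetti: $8,300; Nwosu: $6,400; Becker: $500; Haddad: $4,400; Orozco: $3,000

Sum of profit-interest units: 16 + 17 + 13 + 1 + 9 + 6 = 62.
Pro-rata amounts: Tam 7,870.97; Marchetti 8,362.90; Nwosu 6,395.16; Becker 491.94; Haddad 4,427.42; Orozco 2,951.61.
Rounded to nearest $100: Tam $7,900; Marchetti $8,400; Nwosu $6,400; Becker $500; Haddad $4,400; Orozco $3,000. Sum = $30,600.
Difference $30,500 − $30,600 = −$100 applied to largest profit-interest units (Marchetti): Marchetti becomes $8,300.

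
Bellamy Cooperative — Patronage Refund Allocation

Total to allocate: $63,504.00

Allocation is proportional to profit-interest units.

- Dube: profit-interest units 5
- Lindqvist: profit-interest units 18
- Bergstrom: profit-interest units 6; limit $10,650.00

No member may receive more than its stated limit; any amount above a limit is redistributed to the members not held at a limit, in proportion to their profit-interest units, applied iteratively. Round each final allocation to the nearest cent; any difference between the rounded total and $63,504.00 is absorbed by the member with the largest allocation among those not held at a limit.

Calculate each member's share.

Dube: $11,490.00 | Lindqvist: $41,364.00 | Bergstrom: $10,650.00

Combined profit-interest units = 29.
Pro-rata shares before constraints: Dube 10,948.9655; Lindqvist 39,416.2759; Bergstrom 13,138.7586.
Capped: Bergstrom ($10,650.00); balance $52,854.00 reallocated over remaining profit-interest units 23.
Redistributed shares: Dube 11,490.0000 → $11,490.00; Lindqvist 41,364.0000 → $41,364.00.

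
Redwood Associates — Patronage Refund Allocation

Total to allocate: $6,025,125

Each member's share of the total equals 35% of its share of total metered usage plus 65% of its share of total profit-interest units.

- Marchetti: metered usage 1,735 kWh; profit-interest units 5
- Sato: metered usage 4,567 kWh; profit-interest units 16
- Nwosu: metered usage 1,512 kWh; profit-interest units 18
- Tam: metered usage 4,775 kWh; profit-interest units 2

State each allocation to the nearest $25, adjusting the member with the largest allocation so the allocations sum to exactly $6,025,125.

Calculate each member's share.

Marchetti: $768,225 · Sato: $2,293,350 · Nwosu: $1,972,650 · Tam: $990,900

Metered usage total 12,589; profit-interest units total 41.
Composite weights (35% metered usage + 65% profit-interest units): Marchetti 0.1275; Sato 0.3806; Nwosu 0.3274; Tam 0.1645.
Pro-rata amounts: Marchetti 768,232.65; Sato 2,293,346.32; Nwosu 1,972,641.30; Tam 990,904.73.
After rounding ($25): Marchetti $768,225; Sato $2,293,350; Nwosu $1,972,650; Tam $990,900. Sum = $6,025,125.
Rounded total matches; no reconciliation needed.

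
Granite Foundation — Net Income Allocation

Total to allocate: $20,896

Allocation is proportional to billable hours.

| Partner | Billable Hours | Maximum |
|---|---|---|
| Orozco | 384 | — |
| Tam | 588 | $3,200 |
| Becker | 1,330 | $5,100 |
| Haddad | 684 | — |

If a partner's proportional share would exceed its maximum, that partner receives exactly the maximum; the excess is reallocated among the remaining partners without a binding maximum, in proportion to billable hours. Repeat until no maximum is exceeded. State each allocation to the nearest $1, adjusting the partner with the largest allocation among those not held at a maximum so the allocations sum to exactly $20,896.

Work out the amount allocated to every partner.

Sum of billable hours: 2,986.
Unconstrained shares: Orozco 2,687.23; Tam 4,114.82; Becker 9,307.33; Haddad 4,786.63.
Cap binds for Tam ($3,200), Becker ($5,100); remaining pool $12,596 reallocated over remaining billable hours 1,068.
Redistributed shares: Orozco 4,528.90 → $4,529; Haddad 8,067.10 → $8,067.

Orozco: $4,529 · Tam: $3,200 · Becker: $5,100 · Haddad: $8,067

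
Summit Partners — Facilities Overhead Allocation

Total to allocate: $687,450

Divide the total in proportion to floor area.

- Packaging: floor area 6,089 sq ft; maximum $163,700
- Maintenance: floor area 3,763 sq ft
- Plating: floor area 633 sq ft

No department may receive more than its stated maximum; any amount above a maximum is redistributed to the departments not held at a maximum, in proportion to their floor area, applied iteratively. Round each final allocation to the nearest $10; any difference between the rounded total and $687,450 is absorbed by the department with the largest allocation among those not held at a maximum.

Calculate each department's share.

Sum of floor area: 10,485.
Unconstrained shares: Packaging 399,225.85; Maintenance 246,721.44; Plating 41,502.70.
Held at cap: Packaging ($163,700); remaining pool $523,750 reallocated over remaining floor area 4,396.
Shares after redistribution: Maintenance 448,332.86 → $448,330; Plating 75,417.14 → $75,420.

Packaging: $163,700 · Maintenance: $448,330 · Plating: $75,420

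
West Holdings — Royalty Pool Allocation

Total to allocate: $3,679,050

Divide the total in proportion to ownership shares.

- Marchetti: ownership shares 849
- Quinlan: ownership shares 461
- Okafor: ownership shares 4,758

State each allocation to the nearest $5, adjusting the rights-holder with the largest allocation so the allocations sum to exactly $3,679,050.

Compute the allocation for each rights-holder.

Marchetti: $514,750; Quinlan: $279,505; Okafor: $2,884,795

Ownership shares total: 6,068.
Raw shares: Marchetti 849/6,068 × $3,679,050 = 514,751.72; Quinlan 461/6,068 × $3,679,050 = 279,505.94; Okafor 4,758/6,068 × $3,679,050 = 2,884,792.34.
Rounded to nearest $5: Marchetti $514,750; Quinlan $279,505; Okafor $2,884,790. Sum = $3,679,045.
Difference $3,679,050 − $3,679,045 = +$5 applied to largest allocation (Okafor): Okafor becomes $2,884,795.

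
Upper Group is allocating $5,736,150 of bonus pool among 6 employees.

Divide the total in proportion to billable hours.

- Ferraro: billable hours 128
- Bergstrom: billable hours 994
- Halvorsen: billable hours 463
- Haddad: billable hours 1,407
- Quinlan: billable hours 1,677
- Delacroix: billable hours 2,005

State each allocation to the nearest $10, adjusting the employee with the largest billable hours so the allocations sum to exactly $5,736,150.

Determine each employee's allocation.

Total billable hours = 128 + 994 + 463 + 1,407 + 1,677 + 2,005 = 6,674.
Raw shares: Ferraro 110,013.07; Bergstrom 854,320.21; Halvorsen 397,937.89; Haddad 1,209,284.24; Quinlan 1,441,343.06; Delacroix 1,723,251.54.
After rounding ($10): Ferraro $110,010; Bergstrom $854,320; Halvorsen $397,940; Haddad $1,209,280; Quinlan $1,441,340; Delacroix $1,723,250. Sum = $5,736,140.
Difference $5,736,150 − $5,736,140 = +$10 applied to largest billable hours (Delacroix): Delacroix becomes $1,723,260.

Ferraro: $110,010 · Bergstrom: $854,320 · Halvorsen: $397,940 · Haddad: $1,209,280 · Quinlan: $1,441,340 · Delacroix: $1,723,260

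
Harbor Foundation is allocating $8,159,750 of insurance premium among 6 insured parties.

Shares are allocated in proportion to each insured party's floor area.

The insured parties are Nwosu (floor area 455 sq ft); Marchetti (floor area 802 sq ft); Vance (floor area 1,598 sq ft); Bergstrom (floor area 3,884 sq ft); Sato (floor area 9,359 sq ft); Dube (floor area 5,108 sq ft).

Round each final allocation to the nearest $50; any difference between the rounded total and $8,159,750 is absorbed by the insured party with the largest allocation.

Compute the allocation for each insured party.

Sum of floor area: 21,206.
Proportional shares: Nwosu 455/21,206 × $8,159,750 = 175,077.16; Marchetti 802/21,206 × $8,159,750 = 308,597.54; Vance 1,598/21,206 × $8,159,750 = 614,886.38; Bergstrom 3,884/21,206 × $8,159,750 = 1,494,504.81; Sato 9,359/21,206 × $8,159,750 = 3,601,202.50; Dube 5,108/21,206 × $8,159,750 = 1,965,481.61.
At nearest $50: Nwosu $175,100; Marchetti $308,600; Vance $614,900; Bergstrom $1,494,500; Sato $3,601,200; Dube $1,965,500. Sum = $8,159,800.
Difference $8,159,750 − $8,159,800 = −$50 applied to largest allocation (Sato): Sato becomes $3,601,150.

Nwosu: $175,100 · Marchetti: $308,600 · Vance: $614,900 · Bergstrom: $1,494,500 · Sato: $3,601,150 · Dube: $1,965,500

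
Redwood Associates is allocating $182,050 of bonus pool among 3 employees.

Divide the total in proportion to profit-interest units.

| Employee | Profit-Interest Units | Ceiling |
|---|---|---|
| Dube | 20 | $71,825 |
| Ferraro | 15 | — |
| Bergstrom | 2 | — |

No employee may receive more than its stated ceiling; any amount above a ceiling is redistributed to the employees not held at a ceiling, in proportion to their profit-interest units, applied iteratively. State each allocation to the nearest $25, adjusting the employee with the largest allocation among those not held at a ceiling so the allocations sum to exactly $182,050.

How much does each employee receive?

Sum of profit-interest units: 37.
Pro-rata shares before constraints: Dube 98,405.41; Ferraro 73,804.05; Bergstrom 9,840.54.
Held at cap: Dube ($71,825); balance $110,225 reallocated over remaining profit-interest units 17.
Shares after redistribution: Ferraro 97,257.35 → $97,250; Bergstrom 12,967.65 → $12,975.

Dube: $71,825 · Ferraro: $97,250 · Bergstrom: $12,975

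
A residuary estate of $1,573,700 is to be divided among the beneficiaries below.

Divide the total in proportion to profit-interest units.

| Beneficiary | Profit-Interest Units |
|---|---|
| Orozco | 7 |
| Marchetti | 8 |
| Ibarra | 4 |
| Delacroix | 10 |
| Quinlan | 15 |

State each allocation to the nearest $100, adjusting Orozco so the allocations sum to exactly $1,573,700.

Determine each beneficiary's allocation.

Orozco: $250,300 · Marchetti: $286,100 · Ibarra: $143,100 · Delacroix: $357,700 · Quinlan: $536,500

Total profit-interest units = 44.
Unrounded shares: Orozco 7/44 × $1,573,700 = 250,361.36; Marchetti 8/44 × $1,573,700 = 286,127.27; Ibarra 4/44 × $1,573,700 = 143,063.64; Delacroix 10/44 × $1,573,700 = 357,659.09; Quinlan 15/44 × $1,573,700 = 536,488.64.
At nearest $100: Orozco $250,400; Marchetti $286,100; Ibarra $143,100; Delacroix $357,700; Quinlan $536,500. Sum = $1,573,800.
Difference $1,573,700 − $1,573,800 = −$100 applied to Orozco: Orozco becomes $250,300.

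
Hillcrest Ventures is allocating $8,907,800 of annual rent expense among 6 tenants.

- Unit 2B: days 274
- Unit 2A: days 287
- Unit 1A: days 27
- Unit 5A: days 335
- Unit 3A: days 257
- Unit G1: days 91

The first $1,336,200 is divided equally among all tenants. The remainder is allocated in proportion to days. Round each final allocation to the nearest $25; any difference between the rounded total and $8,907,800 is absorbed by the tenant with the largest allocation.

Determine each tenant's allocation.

First tranche $1,336,200 split equally: $222,700 each.
Remainder $7,571,600 by days (total 1,271): Unit 2B 1,632,272.54 → $1,632,275; Unit 2A 1,709,716.13 → $1,709,725; Unit 1A 160,844.37 → $160,850; Unit 5A 1,995,661.68 → $1,995,650; Unit 3A 1,531,000.16 → $1,531,000; Unit G1 542,105.11 → $542,100.
Totals: Unit 2B $222,700 + $1,632,275 = $1,854,975; Unit 2A $222,700 + $1,709,725 = $1,932,425; Unit 1A $222,700 + $160,850 = $383,550; Unit 5A $222,700 + $1,995,650 = $2,218,350; Unit 3A $222,700 + $1,531,000 = $1,753,700; Unit G1 $222,700 + $542,100 = $764,800.

Unit 2B: $1,854,975 | Unit 2A: $1,932,425 | Unit 1A: $383,550 | Unit 5A: $2,218,350 | Unit 3A: $1,753,700 | Unit G1: $764,800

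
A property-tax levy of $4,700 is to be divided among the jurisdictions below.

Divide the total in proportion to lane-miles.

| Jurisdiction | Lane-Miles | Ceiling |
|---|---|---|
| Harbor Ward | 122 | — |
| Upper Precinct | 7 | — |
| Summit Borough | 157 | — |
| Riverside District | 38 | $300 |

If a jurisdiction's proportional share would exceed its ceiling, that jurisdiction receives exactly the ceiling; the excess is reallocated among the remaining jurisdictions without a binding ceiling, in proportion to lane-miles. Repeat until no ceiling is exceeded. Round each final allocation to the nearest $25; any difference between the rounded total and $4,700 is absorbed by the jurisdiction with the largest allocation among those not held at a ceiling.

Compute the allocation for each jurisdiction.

Combined lane-miles = 324.
Proportional shares (ignoring caps): Harbor Ward 1,769.75; Upper Precinct 101.54; Summit Borough 2,277.47; Riverside District 551.23.
Held at cap: Riverside District ($300); residual $4,400 reallocated over remaining lane-miles 286.
Remaining shares: Harbor Ward 1,876.92 → $1,875; Upper Precinct 107.69 → $100; Summit Borough 2,415.38 → $2,425.

Harbor Ward: $1,875; Upper Precinct: $100; Summit Borough: $2,425; Riverside District: $300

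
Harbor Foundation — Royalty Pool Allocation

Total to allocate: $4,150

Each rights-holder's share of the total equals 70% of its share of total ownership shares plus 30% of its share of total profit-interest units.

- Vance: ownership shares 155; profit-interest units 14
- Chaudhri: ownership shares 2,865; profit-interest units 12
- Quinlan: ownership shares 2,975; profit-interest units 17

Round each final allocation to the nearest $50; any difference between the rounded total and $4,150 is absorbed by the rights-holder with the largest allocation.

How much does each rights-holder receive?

Vance: $500 | Chaudhri: $1,750 | Quinlan: $1,900

Ownership shares total 5,995; profit-interest units total 43.
Blended shares (70% ownership shares + 30% profit-interest units): Vance 0.1158; Chaudhri 0.4182; Quinlan 0.4660.
Pro-rata amounts: Vance 480.46; Chaudhri 1,735.74; Quinlan 1,933.81.
After rounding ($50): Vance $500; Chaudhri $1,750; Quinlan $1,950. Sum = $4,200.
Difference $4,150 − $4,200 = −$50 applied to largest allocation (Quinlan): Quinlan becomes $1,900.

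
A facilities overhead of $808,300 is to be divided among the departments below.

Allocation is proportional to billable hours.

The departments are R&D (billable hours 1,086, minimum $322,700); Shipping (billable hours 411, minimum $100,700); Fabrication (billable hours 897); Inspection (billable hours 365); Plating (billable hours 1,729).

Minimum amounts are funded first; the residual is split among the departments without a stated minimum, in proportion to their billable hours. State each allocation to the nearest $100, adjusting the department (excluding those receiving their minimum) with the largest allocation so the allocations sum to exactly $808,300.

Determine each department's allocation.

Minimums first: R&D $322,700; Shipping $100,700. Balance $384,900.
Balance split over remaining billable hours 2,991: Fabrication 115,431.39 → $115,400; Inspection 46,970.41 → $47,000; Plating 222,498.19 → $222,500.

R&D: $322,700; Shipping: $100,700; Fabrication: $115,400; Inspection: $47,000; Plating: $222,500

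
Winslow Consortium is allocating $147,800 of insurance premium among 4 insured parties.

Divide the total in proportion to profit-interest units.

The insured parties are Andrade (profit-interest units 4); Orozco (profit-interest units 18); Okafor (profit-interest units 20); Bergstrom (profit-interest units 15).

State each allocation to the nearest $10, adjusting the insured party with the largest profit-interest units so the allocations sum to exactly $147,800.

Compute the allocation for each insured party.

Andrade: $10,370 | Orozco: $46,670 | Okafor: $51,870 | Bergstrom: $38,890

Sum of profit-interest units: 4 + 18 + 20 + 15 = 57.
Unrounded shares: Andrade 10,371.93; Orozco 46,673.68; Okafor 51,859.65; Bergstrom 38,894.74.
Rounded to nearest $10: Andrade $10,370; Orozco $46,670; Okafor $51,860; Bergstrom $38,890. Sum = $147,790.
Difference $147,800 − $147,790 = +$10 applied to largest profit-interest units (Okafor): Okafor becomes $51,870.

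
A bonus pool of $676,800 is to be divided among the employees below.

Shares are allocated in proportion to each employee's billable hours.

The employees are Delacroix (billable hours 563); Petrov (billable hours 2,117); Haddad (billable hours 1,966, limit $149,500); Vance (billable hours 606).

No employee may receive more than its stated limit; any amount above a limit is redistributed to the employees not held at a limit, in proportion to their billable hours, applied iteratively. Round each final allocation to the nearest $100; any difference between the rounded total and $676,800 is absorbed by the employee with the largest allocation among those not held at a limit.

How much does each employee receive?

Delacroix: $90,300; Petrov: $339,800; Haddad: $149,500; Vance: $97,200

Total billable hours = 5,252.
Proportional shares (ignoring caps): Delacroix 72,551.10; Petrov 272,807.62; Haddad 253,348.97; Vance 78,092.31.
Cap binds for Haddad ($149,500); remaining pool $527,300 reallocated over remaining billable hours 3,286.
Remaining shares: Delacroix 90,343.85 → $90,300; Petrov 339,712.14 → $339,700; Vance 97,244.00 → $97,200.
Rounding difference +$100 applied to Petrov → $339,800.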